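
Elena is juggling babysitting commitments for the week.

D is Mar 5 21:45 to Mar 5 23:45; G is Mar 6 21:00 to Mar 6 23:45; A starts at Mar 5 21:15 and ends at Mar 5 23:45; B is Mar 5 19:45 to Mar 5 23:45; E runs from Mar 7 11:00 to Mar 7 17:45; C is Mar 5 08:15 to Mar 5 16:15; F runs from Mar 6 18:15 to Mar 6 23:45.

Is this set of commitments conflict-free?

No

Sorted by start: C, B, A, D, F, G, E.
B starts after C ends, so C has no further overlaps.
A starts before B ends → B and A overlap.
That's a conflict, so the schedule is not conflict-free.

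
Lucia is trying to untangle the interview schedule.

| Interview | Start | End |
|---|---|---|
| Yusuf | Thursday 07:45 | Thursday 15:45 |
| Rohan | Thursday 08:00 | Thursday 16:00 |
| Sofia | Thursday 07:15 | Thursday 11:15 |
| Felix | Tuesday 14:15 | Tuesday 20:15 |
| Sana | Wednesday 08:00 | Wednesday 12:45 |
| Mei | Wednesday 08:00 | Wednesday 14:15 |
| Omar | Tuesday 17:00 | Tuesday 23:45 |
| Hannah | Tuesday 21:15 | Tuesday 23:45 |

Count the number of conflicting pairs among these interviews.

6

Sorted by start: Felix, Omar, Hannah, Sana, Mei, Sofia, Yusuf, Rohan.
Omar starts before Felix ends → Felix and Omar overlap.
Hannah starts after Felix ends, so nothing later overlaps Felix either.
Hannah starts before Omar ends → Omar and Hannah overlap.
Sana starts after Omar ends, so nothing later overlaps Omar either.
Sana starts after Hannah ends, so nothing later overlaps Hannah either.
Mei starts before Sana ends → Sana and Mei overlap.
Sofia starts after Sana ends, so nothing later overlaps Sana either.
Sofia starts after Mei ends, so nothing later overlaps Mei either.
Yusuf starts before Sofia ends → Sofia and Yusuf overlap.
Rohan starts before Sofia ends → Sofia and Rohan overlap.
Rohan starts before Yusuf ends → Yusuf and Rohan overlap.
Overlapping pairs: Felix & Omar, Hannah & Omar, Mei & Sana, Rohan & Sofia, Rohan & Yusuf, Sofia & Yusuf — 6 in total.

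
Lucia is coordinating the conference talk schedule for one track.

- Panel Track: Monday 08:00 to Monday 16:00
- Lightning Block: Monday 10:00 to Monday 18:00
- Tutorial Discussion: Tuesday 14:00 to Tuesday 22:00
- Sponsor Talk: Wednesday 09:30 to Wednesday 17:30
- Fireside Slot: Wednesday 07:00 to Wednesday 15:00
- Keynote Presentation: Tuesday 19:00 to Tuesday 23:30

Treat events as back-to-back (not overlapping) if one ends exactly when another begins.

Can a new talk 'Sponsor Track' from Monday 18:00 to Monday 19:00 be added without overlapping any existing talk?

Yes — the slot is free

Panel Track: ends Monday 16:00 at or before Sponsor Track starts Monday 18:00 → clear.
Lightning Block: ends Monday 18:00 at or before Sponsor Track starts Monday 18:00 → clear.
Tutorial Discussion: starts Tuesday 14:00 at or after Sponsor Track ends Monday 19:00 → clear.
Keynote Presentation: starts Tuesday 19:00 at or after Sponsor Track ends Monday 19:00 → clear.
Fireside Slot: starts Wednesday 07:00 at or after Sponsor Track ends Monday 19:00 → clear.
Sponsor Talk: starts Wednesday 09:30 at or after Sponsor Track ends Monday 19:00 → clear.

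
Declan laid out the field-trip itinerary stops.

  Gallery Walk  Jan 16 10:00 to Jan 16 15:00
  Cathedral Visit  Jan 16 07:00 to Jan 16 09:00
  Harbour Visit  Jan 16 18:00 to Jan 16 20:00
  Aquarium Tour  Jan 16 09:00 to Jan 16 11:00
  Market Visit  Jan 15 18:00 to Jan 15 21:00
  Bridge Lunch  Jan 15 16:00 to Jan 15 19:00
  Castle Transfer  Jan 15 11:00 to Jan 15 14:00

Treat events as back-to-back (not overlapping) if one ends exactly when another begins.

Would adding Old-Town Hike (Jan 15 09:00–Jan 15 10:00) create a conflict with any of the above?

No — it doesn't clash with anything

Castle Transfer: starts Jan 15 11:00 at or after Old-Town Hike ends Jan 15 10:00 → clear.
Bridge Lunch: starts Jan 15 16:00 at or after Old-Town Hike ends Jan 15 10:00 → clear.
Market Visit: starts Jan 15 18:00 at or after Old-Town Hike ends Jan 15 10:00 → clear.
Cathedral Visit: starts Jan 16 07:00 at or after Old-Town Hike ends Jan 15 10:00 → clear.
Aquarium Tour: starts Jan 16 09:00 at or after Old-Town Hike ends Jan 15 10:00 → clear.
Gallery Walk: starts Jan 16 10:00 at or after Old-Town Hike ends Jan 15 10:00 → clear.
Harbour Visit: starts Jan 16 18:00 at or after Old-Town Hike ends Jan 15 10:00 → clear.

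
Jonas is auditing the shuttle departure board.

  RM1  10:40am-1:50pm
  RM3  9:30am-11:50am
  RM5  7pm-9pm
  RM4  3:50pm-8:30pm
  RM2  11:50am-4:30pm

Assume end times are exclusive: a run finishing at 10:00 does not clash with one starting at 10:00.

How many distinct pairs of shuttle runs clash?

Two intervals overlap when each starts before the other ends.
Sorted by start: RM3, RM1, RM2, RM4, RM5.
RM1 starts before RM3 ends → RM3 and RM1 overlap.
RM2 starts exactly when RM3 ends (back-to-back, no overlap), so RM3 has no further overlaps.
RM2 starts before RM1 ends → RM1 and RM2 overlap.
RM4 starts after RM1 ends, so RM1 has no further overlaps.
RM4 starts before RM2 ends → RM2 and RM4 overlap.
RM5 starts after RM2 ends.
RM5 starts before RM4 ends → RM4 and RM5 overlap.
Overlapping pairs: RM1 & RM2, RM1 & RM3, RM2 & RM4, RM4 & RM5 — 4 in total.

4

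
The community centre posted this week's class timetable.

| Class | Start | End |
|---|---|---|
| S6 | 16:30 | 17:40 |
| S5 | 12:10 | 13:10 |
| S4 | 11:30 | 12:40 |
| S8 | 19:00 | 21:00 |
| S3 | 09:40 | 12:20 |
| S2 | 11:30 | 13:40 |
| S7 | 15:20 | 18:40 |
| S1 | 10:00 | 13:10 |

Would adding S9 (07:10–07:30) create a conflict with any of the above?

No — it doesn't clash with anything

S3: starts 09:40 at or after S9 ends 07:30 → clear.
S1: starts 10:00 at or after S9 ends 07:30 → clear.
S2: starts 11:30 at or after S9 ends 07:30 → clear.
S4: starts 11:30 at or after S9 ends 07:30 → clear.
S5: starts 12:10 at or after S9 ends 07:30 → clear.
S7: starts 15:20 at or after S9 ends 07:30 → clear.
S6: starts 16:30 at or after S9 ends 07:30 → clear.
S8: starts 19:00 at or after S9 ends 07:30 → clear.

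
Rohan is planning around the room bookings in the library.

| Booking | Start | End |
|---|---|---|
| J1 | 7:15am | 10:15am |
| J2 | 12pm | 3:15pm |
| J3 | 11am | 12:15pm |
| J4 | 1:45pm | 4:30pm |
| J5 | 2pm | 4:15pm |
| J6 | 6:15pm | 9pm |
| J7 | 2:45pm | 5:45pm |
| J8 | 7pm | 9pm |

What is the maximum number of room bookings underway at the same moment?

4

Walk through starts and ends in time order (an end at T is processed before a start at T):
7:15am start J1 → 1
10:15am end J1 → 0
11am start J3 → 1
12pm start J2 → 2
12:15pm end J3 → 1
1:45pm start J4 → 2
2pm start J5 → 3
2:45pm start J7 → 4
3:15pm end J2 → 3
4:15pm end J5 → 2
4:30pm end J4 → 1
5:45pm end J7 → 0
6:15pm start J6 → 1
7pm start J8 → 2
9pm end J6 → 1
9pm end J8 → 0
Peak is 4, at 2:45pm (J2, J4, J5, J7).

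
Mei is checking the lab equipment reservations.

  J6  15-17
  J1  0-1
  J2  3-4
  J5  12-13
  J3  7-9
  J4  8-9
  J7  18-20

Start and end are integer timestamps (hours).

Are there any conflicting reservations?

Yes

Sorted by start: J1, J2, J3, J4, J5, J6, J7.
J2 starts after J1 ends, so nothing later overlaps J1 either.
J3 starts after J2 ends, so nothing later overlaps J2 either.
J4 starts before J3 ends → J3 and J4 overlap.
That's a conflict, so the schedule is not conflict-free.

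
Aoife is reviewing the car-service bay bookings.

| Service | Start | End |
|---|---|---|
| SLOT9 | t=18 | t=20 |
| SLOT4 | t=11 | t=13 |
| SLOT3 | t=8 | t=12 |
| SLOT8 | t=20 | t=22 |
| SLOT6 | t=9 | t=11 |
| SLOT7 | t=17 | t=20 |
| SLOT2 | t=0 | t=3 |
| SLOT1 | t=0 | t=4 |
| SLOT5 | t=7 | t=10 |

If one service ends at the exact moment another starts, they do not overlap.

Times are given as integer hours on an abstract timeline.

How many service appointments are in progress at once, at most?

Sort all start/end points and keep a running count:
t=0 start SLOT1 → 1
t=0 start SLOT2 → 2
t=3 end SLOT2 → 1
t=4 end SLOT1 → 0
t=7 start SLOT5 → 1
t=8 start SLOT3 → 2
t=9 start SLOT6 → 3
t=10 end SLOT5 → 2
t=11 end SLOT6 → 1
t=11 start SLOT4 → 2
t=12 end SLOT3 → 1
t=13 end SLOT4 → 0
t=17 start SLOT7 → 1
t=18 start SLOT9 → 2
t=20 end SLOT7 → 1
t=20 end SLOT9 → 0
t=20 start SLOT8 → 1
t=22 end SLOT8 → 0
Peak is 3, at t=9 (SLOT3, SLOT5, SLOT6).

3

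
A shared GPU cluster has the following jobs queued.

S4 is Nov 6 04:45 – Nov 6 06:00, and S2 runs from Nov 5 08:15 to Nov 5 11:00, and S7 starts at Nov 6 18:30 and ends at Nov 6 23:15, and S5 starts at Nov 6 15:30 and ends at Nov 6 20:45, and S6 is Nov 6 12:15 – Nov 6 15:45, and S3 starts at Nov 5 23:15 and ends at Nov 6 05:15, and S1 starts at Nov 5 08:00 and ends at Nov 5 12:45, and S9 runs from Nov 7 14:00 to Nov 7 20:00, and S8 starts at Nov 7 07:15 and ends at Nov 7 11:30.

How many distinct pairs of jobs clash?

4

Sorted by start: S1, S2, S3, S4, S6, S5, S7, S8, S9.
S2 starts before S1 ends → S1 and S2 overlap.
S3 starts after S1 ends; S1 is clear from here.
S3 starts after S2 ends; S2 is clear from here.
S4 starts before S3 ends → S3 and S4 overlap.
S6 starts after S3 ends; S3 is clear from here.
S6 starts after S4 ends; S4 is clear from here.
S5 starts before S6 ends → S6 and S5 overlap.
S7 starts after S6 ends; S6 is clear from here.
S7 starts before S5 ends → S5 and S7 overlap.
S8 starts after S5 ends; S5 is clear from here.
S8 starts after S7 ends; S7 is clear from here.
S9 starts after S8 ends.
Overlapping pairs: S1 & S2, S3 & S4, S5 & S6, S5 & S7 — 4 in total.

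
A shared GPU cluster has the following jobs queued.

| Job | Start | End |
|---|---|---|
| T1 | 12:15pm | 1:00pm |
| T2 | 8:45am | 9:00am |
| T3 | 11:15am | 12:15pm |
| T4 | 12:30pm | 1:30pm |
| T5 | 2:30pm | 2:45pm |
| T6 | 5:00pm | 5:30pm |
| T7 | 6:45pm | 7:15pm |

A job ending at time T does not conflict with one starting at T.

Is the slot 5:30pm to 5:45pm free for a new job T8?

T2: ends 9:00am at or before T8 starts 5:30pm → clear.
T3: ends 12:15pm at or before T8 starts 5:30pm → clear.
T1: ends 1:00pm at or before T8 starts 5:30pm → clear.
T4: ends 1:30pm at or before T8 starts 5:30pm → clear.
T5: ends 2:45pm at or before T8 starts 5:30pm → clear.
T6: ends 5:30pm at or before T8 starts 5:30pm → clear.
T7: starts 6:45pm at or after T8 ends 5:45pm → clear.

Yes — the slot is free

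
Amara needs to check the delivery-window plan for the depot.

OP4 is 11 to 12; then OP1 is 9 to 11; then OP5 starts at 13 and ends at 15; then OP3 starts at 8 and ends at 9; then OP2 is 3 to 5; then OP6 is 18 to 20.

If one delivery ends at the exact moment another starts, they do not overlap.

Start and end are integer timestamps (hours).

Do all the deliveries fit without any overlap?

Yes

Sorted by start: OP2, OP3, OP1, OP4, OP5, OP6.
OP3 starts after OP2 ends — done with OP2.
OP1 starts exactly when OP3 ends (back-to-back, no overlap) — done with OP3.
OP4 starts exactly when OP1 ends (back-to-back, no overlap) — done with OP1.
OP5 starts after OP4 ends — done with OP4.
OP6 starts after OP5 ends.
Every pair is clear; the schedule has no overlaps.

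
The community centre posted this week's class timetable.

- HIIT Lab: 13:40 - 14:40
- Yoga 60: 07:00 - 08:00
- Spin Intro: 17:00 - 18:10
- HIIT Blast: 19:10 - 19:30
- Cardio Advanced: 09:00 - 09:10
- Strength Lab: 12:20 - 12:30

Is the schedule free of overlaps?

Yes

Two intervals overlap when each starts before the other ends.
Sorted by start: Yoga 60, Cardio Advanced, Strength Lab, HIIT Lab, Spin Intro, HIIT Blast.
Cardio Advanced starts after Yoga 60 ends; Yoga 60 is clear from here.
Strength Lab starts after Cardio Advanced ends; Cardio Advanced is clear from here.
HIIT Lab starts after Strength Lab ends; Strength Lab is clear from here.
Spin Intro starts after HIIT Lab ends; HIIT Lab is clear from here.
HIIT Blast starts after Spin Intro ends.
Every pair is clear; the schedule has no overlaps.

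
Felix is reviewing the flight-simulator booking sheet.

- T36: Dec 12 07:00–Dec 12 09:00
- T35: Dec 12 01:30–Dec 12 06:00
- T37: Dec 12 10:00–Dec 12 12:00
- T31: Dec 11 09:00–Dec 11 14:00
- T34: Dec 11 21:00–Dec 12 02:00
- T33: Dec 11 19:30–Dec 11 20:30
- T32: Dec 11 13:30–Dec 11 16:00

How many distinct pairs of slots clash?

Check each pair: they overlap iff neither finishes before the other starts.
Sorted by start: T31, T32, T33, T34, T35, T36, T37.
T32 starts before T31 ends → T31 and T32 overlap.
T33 starts after T31 ends — done with T31.
T33 starts after T32 ends — done with T32.
T34 starts after T33 ends — done with T33.
T35 starts before T34 ends → T34 and T35 overlap.
T36 starts after T34 ends — done with T34.
T36 starts after T35 ends — done with T35.
T37 starts after T36 ends.
Overlapping pairs: T31 & T32, T34 & T35 — 2 in total.

2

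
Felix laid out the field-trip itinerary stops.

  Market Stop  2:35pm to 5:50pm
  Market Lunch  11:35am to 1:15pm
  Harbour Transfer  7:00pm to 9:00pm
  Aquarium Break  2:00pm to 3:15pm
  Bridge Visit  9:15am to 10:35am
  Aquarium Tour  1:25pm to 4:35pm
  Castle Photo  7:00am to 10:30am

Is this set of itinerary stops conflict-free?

Sorted by start: Castle Photo, Bridge Visit, Market Lunch, Aquarium Tour, Aquarium Break, Market Stop, Harbour Transfer.
Bridge Visit starts before Castle Photo ends → Castle Photo and Bridge Visit overlap.
That's a conflict, so the schedule is not conflict-free.

No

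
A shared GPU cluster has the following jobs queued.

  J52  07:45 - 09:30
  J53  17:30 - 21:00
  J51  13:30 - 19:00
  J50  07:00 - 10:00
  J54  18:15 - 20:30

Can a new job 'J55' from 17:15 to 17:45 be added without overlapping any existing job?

No — it overlaps J51, J53

J50: ends 10:00 at or before J55 starts 17:15 → clear.
J52: ends 09:30 at or before J55 starts 17:15 → clear.
J51: starts 13:30 before J55 ends 17:45, and ends 19:00 after J55 starts 17:15 → overlap.
J53: starts 17:30 before J55 ends 17:45, and ends 21:00 after J55 starts 17:15 → overlap.
J54: starts 18:15 at or after J55 ends 17:45 → clear.
J55 overlaps J51, J53.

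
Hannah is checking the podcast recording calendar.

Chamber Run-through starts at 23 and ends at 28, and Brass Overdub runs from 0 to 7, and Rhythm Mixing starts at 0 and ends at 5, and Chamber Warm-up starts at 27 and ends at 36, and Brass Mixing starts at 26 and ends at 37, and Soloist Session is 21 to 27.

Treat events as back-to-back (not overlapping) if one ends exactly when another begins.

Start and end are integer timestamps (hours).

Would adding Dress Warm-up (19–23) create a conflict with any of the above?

Brass Overdub: ends 7 at or before Dress Warm-up starts 19 → clear.
Rhythm Mixing: ends 5 at or before Dress Warm-up starts 19 → clear.
Soloist Session: starts 21 before Dress Warm-up ends 23, and ends 27 after Dress Warm-up starts 19 → overlap.
Chamber Run-through: starts 23 at or after Dress Warm-up ends 23 → clear.
Brass Mixing: starts 26 at or after Dress Warm-up ends 23 → clear.
Chamber Warm-up: starts 27 at or after Dress Warm-up ends 23 → clear.
Dress Warm-up overlaps Soloist Session.

Yes — it overlaps Soloist Session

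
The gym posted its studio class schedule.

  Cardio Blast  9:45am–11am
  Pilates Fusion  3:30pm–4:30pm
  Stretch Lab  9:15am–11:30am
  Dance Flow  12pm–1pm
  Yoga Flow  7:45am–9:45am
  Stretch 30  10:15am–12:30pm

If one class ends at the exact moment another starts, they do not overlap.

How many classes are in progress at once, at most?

Sort all start/end points and keep a running count:
7:45am start Yoga Flow → 1
9:15am start Stretch Lab → 2
9:45am end Yoga Flow → 1
9:45am start Cardio Blast → 2
10:15am start Stretch 30 → 3
11am end Cardio Blast → 2
11:30am end Stretch Lab → 1
12pm start Dance Flow → 2
12:30pm end Stretch 30 → 1
1pm end Dance Flow → 0
3:30pm start Pilates Fusion → 1
4:30pm end Pilates Fusion → 0
Peak is 3, at 10:15am (Cardio Blast, Stretch 30, Stretch Lab).

3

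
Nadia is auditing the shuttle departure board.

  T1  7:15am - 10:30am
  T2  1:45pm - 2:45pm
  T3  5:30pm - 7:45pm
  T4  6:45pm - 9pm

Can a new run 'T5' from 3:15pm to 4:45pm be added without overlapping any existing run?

T1: ends 10:30am at or before T5 starts 3:15pm → clear.
T2: ends 2:45pm at or before T5 starts 3:15pm → clear.
T3: starts 5:30pm at or after T5 ends 4:45pm → clear.
T4: starts 6:45pm at or after T5 ends 4:45pm → clear.

Yes — the slot is free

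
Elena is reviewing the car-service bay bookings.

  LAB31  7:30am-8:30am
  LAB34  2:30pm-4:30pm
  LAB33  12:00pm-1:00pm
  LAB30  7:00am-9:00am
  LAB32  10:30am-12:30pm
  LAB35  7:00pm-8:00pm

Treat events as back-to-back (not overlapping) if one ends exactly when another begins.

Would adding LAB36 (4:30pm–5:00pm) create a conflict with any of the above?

LAB30: ends 9:00am at or before LAB36 starts 4:30pm → clear.
LAB31: ends 8:30am at or before LAB36 starts 4:30pm → clear.
LAB32: ends 12:30pm at or before LAB36 starts 4:30pm → clear.
LAB33: ends 1:00pm at or before LAB36 starts 4:30pm → clear.
LAB34: ends 4:30pm at or before LAB36 starts 4:30pm → clear.
LAB35: starts 7:00pm at or after LAB36 ends 5:00pm → clear.

No — it doesn't clash with anything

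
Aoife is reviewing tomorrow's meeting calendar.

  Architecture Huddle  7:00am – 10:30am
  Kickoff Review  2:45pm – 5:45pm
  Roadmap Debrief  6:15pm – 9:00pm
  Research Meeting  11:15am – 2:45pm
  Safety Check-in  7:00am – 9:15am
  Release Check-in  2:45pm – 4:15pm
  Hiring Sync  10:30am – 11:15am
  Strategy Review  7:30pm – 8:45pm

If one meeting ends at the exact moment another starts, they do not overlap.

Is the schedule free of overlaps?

No

Sorted by start: Architecture Huddle, Safety Check-in, Hiring Sync, Research Meeting, Kickoff Review, Release Check-in, Roadmap Debrief, Strategy Review.
Safety Check-in starts before Architecture Huddle ends → Architecture Huddle and Safety Check-in overlap.
That's a conflict, so the schedule is not conflict-free.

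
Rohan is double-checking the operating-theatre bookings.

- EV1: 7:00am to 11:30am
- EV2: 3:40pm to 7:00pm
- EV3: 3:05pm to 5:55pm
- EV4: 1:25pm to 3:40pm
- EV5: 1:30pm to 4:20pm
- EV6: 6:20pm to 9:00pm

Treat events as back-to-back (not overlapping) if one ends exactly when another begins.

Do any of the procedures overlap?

Yes

Sorted by start: EV1, EV4, EV5, EV3, EV2, EV6.
EV4 starts after EV1 ends; EV1 is clear from here.
EV5 starts before EV4 ends → EV4 and EV5 overlap.
That's a conflict, so the schedule is not conflict-free.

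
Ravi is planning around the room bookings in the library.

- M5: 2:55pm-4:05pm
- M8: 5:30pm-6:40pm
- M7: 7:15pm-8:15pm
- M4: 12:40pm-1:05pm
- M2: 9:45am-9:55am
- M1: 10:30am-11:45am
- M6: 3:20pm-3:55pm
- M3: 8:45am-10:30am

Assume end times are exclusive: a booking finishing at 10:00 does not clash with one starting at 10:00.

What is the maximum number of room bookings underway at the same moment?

Sweep the timeline, counting +1 at each start and −1 at each end (ends before starts at a tie):
8:45am start M3 → 1
9:45am start M2 → 2
9:55am end M2 → 1
10:30am end M3 → 0
10:30am start M1 → 1
11:45am end M1 → 0
12:40pm start M4 → 1
1:05pm end M4 → 0
2:55pm start M5 → 1
3:20pm start M6 → 2
3:55pm end M6 → 1
4:05pm end M5 → 0
5:30pm start M8 → 1
6:40pm end M8 → 0
7:15pm start M7 → 1
8:15pm end M7 → 0
Peak is 2, at 9:45am (M2, M3).

2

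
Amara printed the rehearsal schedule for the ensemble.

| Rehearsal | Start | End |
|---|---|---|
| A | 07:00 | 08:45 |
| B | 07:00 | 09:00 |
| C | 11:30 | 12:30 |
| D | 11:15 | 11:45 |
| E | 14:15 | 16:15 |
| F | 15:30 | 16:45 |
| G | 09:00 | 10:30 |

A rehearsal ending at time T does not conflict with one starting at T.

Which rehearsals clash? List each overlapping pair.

Sorted by start: A, B, G, D, C, E, F.
B starts before A ends → A and B overlap.
G starts after A ends; A is clear from here.
G starts exactly when B ends (back-to-back, no overlap); B is clear from here.
D starts after G ends; G is clear from here.
C starts before D ends → D and C overlap.
E starts after D ends; D is clear from here.
E starts after C ends; C is clear from here.
F starts before E ends → E and F overlap.

A & B, C & D, E & F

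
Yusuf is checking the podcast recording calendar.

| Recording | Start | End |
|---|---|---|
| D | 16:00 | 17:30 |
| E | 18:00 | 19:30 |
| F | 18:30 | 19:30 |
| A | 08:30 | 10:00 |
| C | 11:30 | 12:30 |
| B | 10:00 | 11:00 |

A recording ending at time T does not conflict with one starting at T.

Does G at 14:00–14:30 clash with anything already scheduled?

A: ends 10:00 at or before G starts 14:00 → clear.
B: ends 11:00 at or before G starts 14:00 → clear.
C: ends 12:30 at or before G starts 14:00 → clear.
D: starts 16:00 at or after G ends 14:30 → clear.
E: starts 18:00 at or after G ends 14:30 → clear.
F: starts 18:30 at or after G ends 14:30 → clear.

No — it doesn't clash with anything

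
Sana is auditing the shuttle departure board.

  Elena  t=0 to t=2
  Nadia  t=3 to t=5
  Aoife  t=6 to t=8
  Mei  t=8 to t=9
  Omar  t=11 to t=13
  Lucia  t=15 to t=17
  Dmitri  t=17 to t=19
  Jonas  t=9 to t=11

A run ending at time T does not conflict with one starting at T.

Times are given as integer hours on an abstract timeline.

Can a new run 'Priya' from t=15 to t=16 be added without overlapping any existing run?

Elena: ends t=2 at or before Priya starts t=15 → clear.
Nadia: ends t=5 at or before Priya starts t=15 → clear.
Aoife: ends t=8 at or before Priya starts t=15 → clear.
Mei: ends t=9 at or before Priya starts t=15 → clear.
Jonas: ends t=11 at or before Priya starts t=15 → clear.
Omar: ends t=13 at or before Priya starts t=15 → clear.
Lucia: starts t=15 before Priya ends t=16, and ends t=17 after Priya starts t=15 → overlap.
Dmitri: starts t=17 at or after Priya ends t=16 → clear.
Priya overlaps Lucia.

No — it overlaps Lucia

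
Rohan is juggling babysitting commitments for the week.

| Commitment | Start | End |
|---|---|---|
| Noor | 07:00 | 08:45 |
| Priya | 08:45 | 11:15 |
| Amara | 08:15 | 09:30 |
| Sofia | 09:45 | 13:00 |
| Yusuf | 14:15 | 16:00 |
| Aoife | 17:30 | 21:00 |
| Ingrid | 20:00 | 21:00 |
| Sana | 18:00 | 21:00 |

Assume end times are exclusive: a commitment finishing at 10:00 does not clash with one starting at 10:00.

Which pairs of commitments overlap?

Amara & Noor, Amara & Priya, Aoife & Ingrid, Aoife & Sana, Ingrid & Sana, Priya & Sofia

Sorted by start: Noor, Amara, Priya, Sofia, Yusuf, Aoife, Sana, Ingrid.
Amara starts before Noor ends → Noor and Amara overlap.
Priya starts exactly when Noor ends (back-to-back, no overlap) — done with Noor.
Priya starts before Amara ends → Amara and Priya overlap.
Sofia starts after Amara ends — done with Amara.
Sofia starts before Priya ends → Priya and Sofia overlap.
Yusuf starts after Priya ends — done with Priya.
Yusuf starts after Sofia ends — done with Sofia.
Aoife starts after Yusuf ends — done with Yusuf.
Sana starts before Aoife ends → Aoife and Sana overlap.
Ingrid starts before Aoife ends → Aoife and Ingrid overlap.
Ingrid starts before Sana ends → Sana and Ingrid overlap.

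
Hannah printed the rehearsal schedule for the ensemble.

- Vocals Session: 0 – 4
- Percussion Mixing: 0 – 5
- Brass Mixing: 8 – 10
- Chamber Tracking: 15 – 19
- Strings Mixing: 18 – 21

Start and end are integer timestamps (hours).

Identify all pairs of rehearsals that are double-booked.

Chamber Tracking & Strings Mixing, Percussion Mixing & Vocals Session

Sorted by start: Vocals Session, Percussion Mixing, Brass Mixing, Chamber Tracking, Strings Mixing.
Percussion Mixing starts before Vocals Session ends → Vocals Session and Percussion Mixing overlap.
Brass Mixing starts after Vocals Session ends; Vocals Session is clear from here.
Brass Mixing starts after Percussion Mixing ends; Percussion Mixing is clear from here.
Chamber Tracking starts after Brass Mixing ends; Brass Mixing is clear from here.
Strings Mixing starts before Chamber Tracking ends → Chamber Tracking and Strings Mixing overlap.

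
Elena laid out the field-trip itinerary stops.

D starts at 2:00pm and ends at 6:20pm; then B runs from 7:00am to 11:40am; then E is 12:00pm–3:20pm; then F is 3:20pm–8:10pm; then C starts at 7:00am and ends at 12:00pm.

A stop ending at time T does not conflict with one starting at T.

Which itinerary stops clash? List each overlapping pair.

Sorted by start: B, C, E, D, F.
C starts before B ends → B and C overlap.
E starts after B ends, so B has no further overlaps.
E starts exactly when C ends (back-to-back, no overlap), so C has no further overlaps.
D starts before E ends → E and D overlap.
F starts exactly when E ends (back-to-back, no overlap).
F starts before D ends → D and F overlap.

B & C, D & E, D & F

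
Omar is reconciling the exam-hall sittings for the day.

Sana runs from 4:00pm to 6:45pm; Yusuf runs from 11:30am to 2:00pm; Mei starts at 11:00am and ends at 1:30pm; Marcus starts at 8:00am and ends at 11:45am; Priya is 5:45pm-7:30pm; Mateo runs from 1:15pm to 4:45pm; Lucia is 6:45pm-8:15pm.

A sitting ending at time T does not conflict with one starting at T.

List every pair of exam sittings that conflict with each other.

Sorted by start: Marcus, Mei, Yusuf, Mateo, Sana, Priya, Lucia.
Mei starts before Marcus ends → Marcus and Mei overlap.
Yusuf starts before Marcus ends → Marcus and Yusuf overlap.
Mateo starts after Marcus ends, so nothing later overlaps Marcus either.
Yusuf starts before Mei ends → Mei and Yusuf overlap.
Mateo starts before Mei ends → Mei and Mateo overlap.
Sana starts after Mei ends, so nothing later overlaps Mei either.
Mateo starts before Yusuf ends → Yusuf and Mateo overlap.
Sana starts after Yusuf ends, so nothing later overlaps Yusuf either.
Sana starts before Mateo ends → Mateo and Sana overlap.
Priya starts after Mateo ends, so nothing later overlaps Mateo either.
Priya starts before Sana ends → Sana and Priya overlap.
Lucia starts exactly when Sana ends (back-to-back, no overlap).
Lucia starts before Priya ends → Priya and Lucia overlap.

Lucia & Priya, Marcus & Mei, Marcus & Yusuf, Mateo & Mei, Mateo & Sana, Mateo & Yusuf, Mei & Yusuf, Priya & Sana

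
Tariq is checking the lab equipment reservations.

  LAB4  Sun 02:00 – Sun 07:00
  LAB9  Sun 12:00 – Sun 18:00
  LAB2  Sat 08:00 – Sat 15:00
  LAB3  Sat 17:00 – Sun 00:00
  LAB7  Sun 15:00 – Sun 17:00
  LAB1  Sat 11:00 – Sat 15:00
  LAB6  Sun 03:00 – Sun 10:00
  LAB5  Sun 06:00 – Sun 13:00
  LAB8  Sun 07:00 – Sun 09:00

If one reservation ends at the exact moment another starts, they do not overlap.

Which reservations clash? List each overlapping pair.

LAB1 & LAB2, LAB4 & LAB5, LAB4 & LAB6, LAB5 & LAB6, LAB5 & LAB8, LAB5 & LAB9, LAB6 & LAB8, LAB7 & LAB9

Two intervals overlap when each starts before the other ends.
Sorted by start: LAB2, LAB1, LAB3, LAB4, LAB6, LAB5, LAB8, LAB9, LAB7.
LAB1 starts before LAB2 ends → LAB2 and LAB1 overlap.
LAB3 starts after LAB2 ends; LAB2 is clear from here.
LAB3 starts after LAB1 ends; LAB1 is clear from here.
LAB4 starts after LAB3 ends; LAB3 is clear from here.
LAB6 starts before LAB4 ends → LAB4 and LAB6 overlap.
LAB5 starts before LAB4 ends → LAB4 and LAB5 overlap.
LAB8 starts exactly when LAB4 ends (back-to-back, no overlap); LAB4 is clear from here.
LAB5 starts before LAB6 ends → LAB6 and LAB5 overlap.
LAB8 starts before LAB6 ends → LAB6 and LAB8 overlap.
LAB9 starts after LAB6 ends; LAB6 is clear from here.
LAB8 starts before LAB5 ends → LAB5 and LAB8 overlap.
LAB9 starts before LAB5 ends → LAB5 and LAB9 overlap.
LAB7 starts after LAB5 ends.
LAB9 starts after LAB8 ends; LAB8 is clear from here.
LAB7 starts before LAB9 ends → LAB9 and LAB7 overlap.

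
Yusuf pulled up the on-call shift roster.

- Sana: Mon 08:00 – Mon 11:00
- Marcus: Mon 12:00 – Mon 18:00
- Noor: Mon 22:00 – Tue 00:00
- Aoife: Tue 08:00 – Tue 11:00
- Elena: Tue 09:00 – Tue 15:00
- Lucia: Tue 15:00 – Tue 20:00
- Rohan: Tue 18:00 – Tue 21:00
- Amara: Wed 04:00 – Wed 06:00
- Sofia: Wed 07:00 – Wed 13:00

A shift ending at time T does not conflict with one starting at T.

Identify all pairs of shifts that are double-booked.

Sorted by start: Sana, Marcus, Noor, Aoife, Elena, Lucia, Rohan, Amara, Sofia.
Marcus starts after Sana ends; Sana is clear from here.
Noor starts after Marcus ends; Marcus is clear from here.
Aoife starts after Noor ends; Noor is clear from here.
Elena starts before Aoife ends → Aoife and Elena overlap.
Lucia starts after Aoife ends; Aoife is clear from here.
Lucia starts exactly when Elena ends (back-to-back, no overlap); Elena is clear from here.
Rohan starts before Lucia ends → Lucia and Rohan overlap.
Amara starts after Lucia ends; Lucia is clear from here.
Amara starts after Rohan ends; Rohan is clear from here.
Sofia starts after Amara ends.

Aoife & Elena, Lucia & Rohan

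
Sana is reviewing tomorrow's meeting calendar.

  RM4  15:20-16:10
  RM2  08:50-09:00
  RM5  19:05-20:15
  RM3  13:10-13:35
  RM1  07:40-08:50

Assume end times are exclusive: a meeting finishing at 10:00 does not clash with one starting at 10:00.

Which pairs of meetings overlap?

Check each pair: they overlap iff neither finishes before the other starts.
Sorted by start: RM1, RM2, RM3, RM4, RM5.
RM2 starts exactly when RM1 ends (back-to-back, no overlap); RM1 is clear from here.
RM3 starts after RM2 ends; RM2 is clear from here.
RM4 starts after RM3 ends; RM3 is clear from here.
RM5 starts after RM4 ends.

no overlapping pairs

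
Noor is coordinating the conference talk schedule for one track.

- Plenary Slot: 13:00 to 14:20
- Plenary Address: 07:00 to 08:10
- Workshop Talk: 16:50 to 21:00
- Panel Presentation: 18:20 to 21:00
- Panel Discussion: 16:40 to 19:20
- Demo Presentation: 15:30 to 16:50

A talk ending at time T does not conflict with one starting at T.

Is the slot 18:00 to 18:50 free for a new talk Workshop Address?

No — it overlaps Panel Discussion, Panel Presentation, Workshop Talk

Plenary Address: ends 08:10 at or before Workshop Address starts 18:00 → clear.
Plenary Slot: ends 14:20 at or before Workshop Address starts 18:00 → clear.
Demo Presentation: ends 16:50 at or before Workshop Address starts 18:00 → clear.
Panel Discussion: starts 16:40 before Workshop Address ends 18:50, and ends 19:20 after Workshop Address starts 18:00 → overlap.
Workshop Talk: starts 16:50 before Workshop Address ends 18:50, and ends 21:00 after Workshop Address starts 18:00 → overlap.
Panel Presentation: starts 18:20 before Workshop Address ends 18:50, and ends 21:00 after Workshop Address starts 18:00 → overlap.
Workshop Address overlaps Workshop Talk, Panel Presentation, Panel Discussion.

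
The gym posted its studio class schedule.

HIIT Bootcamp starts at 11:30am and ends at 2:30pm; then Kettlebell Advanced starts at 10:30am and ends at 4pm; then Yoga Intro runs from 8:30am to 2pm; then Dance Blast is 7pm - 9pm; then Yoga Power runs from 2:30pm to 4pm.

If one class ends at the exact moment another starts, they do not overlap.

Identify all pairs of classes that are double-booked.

Sorted by start: Yoga Intro, Kettlebell Advanced, HIIT Bootcamp, Yoga Power, Dance Blast.
Kettlebell Advanced starts before Yoga Intro ends → Yoga Intro and Kettlebell Advanced overlap.
HIIT Bootcamp starts before Yoga Intro ends → Yoga Intro and HIIT Bootcamp overlap.
Yoga Power starts after Yoga Intro ends, so Yoga Intro has no further overlaps.
HIIT Bootcamp starts before Kettlebell Advanced ends → Kettlebell Advanced and HIIT Bootcamp overlap.
Yoga Power starts before Kettlebell Advanced ends → Kettlebell Advanced and Yoga Power overlap.
Dance Blast starts after Kettlebell Advanced ends.
Yoga Power starts exactly when HIIT Bootcamp ends (back-to-back, no overlap), so HIIT Bootcamp has no further overlaps.
Dance Blast starts after Yoga Power ends.

HIIT Bootcamp & Kettlebell Advanced, HIIT Bootcamp & Yoga Intro, Kettlebell Advanced & Yoga Intro, Kettlebell Advanced & Yoga Power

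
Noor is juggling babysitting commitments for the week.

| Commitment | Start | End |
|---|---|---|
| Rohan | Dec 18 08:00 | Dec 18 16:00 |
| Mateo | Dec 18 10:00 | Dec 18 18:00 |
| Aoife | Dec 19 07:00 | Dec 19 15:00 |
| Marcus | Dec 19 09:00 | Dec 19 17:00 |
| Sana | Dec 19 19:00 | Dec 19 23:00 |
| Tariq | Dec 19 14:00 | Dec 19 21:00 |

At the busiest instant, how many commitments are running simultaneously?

3

Sort all start/end points and keep a running count:
Dec 18 08:00 start Rohan → 1
Dec 18 10:00 start Mateo → 2
Dec 18 16:00 end Rohan → 1
Dec 18 18:00 end Mateo → 0
Dec 19 07:00 start Aoife → 1
Dec 19 09:00 start Marcus → 2
Dec 19 14:00 start Tariq → 3
Dec 19 15:00 end Aoife → 2
Dec 19 17:00 end Marcus → 1
Dec 19 19:00 start Sana → 2
Dec 19 21:00 end Tariq → 1
Dec 19 23:00 end Sana → 0
Peak is 3, at Dec 19 14:00 (Aoife, Marcus, Tariq).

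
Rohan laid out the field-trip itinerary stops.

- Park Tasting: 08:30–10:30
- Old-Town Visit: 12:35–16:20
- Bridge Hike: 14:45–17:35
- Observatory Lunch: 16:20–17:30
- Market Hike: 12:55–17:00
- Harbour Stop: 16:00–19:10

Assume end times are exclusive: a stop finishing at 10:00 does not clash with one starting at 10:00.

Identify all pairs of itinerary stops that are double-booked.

Bridge Hike & Harbour Stop, Bridge Hike & Market Hike, Bridge Hike & Observatory Lunch, Bridge Hike & Old-Town Visit, Harbour Stop & Market Hike, Harbour Stop & Observatory Lunch, Harbour Stop & Old-Town Visit, Market Hike & Observatory Lunch, Market Hike & Old-Town Visit

Check each pair: they overlap iff neither finishes before the other starts.
Sorted by start: Park Tasting, Old-Town Visit, Market Hike, Bridge Hike, Harbour Stop, Observatory Lunch.
Old-Town Visit starts after Park Tasting ends — done with Park Tasting.
Market Hike starts before Old-Town Visit ends → Old-Town Visit and Market Hike overlap.
Bridge Hike starts before Old-Town Visit ends → Old-Town Visit and Bridge Hike overlap.
Harbour Stop starts before Old-Town Visit ends → Old-Town Visit and Harbour Stop overlap.
Observatory Lunch starts exactly when Old-Town Visit ends (back-to-back, no overlap).
Bridge Hike starts before Market Hike ends → Market Hike and Bridge Hike overlap.
Harbour Stop starts before Market Hike ends → Market Hike and Harbour Stop overlap.
Observatory Lunch starts before Market Hike ends → Market Hike and Observatory Lunch overlap.
Harbour Stop starts before Bridge Hike ends → Bridge Hike and Harbour Stop overlap.
Observatory Lunch starts before Bridge Hike ends → Bridge Hike and Observatory Lunch overlap.
Observatory Lunch starts before Harbour Stop ends → Harbour Stop and Observatory Lunch overlap.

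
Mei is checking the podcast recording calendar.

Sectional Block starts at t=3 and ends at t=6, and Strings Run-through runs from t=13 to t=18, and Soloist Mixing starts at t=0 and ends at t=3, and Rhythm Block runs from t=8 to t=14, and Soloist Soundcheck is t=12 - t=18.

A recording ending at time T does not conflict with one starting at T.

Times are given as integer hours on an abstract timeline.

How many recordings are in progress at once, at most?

3

Sweep the timeline, counting +1 at each start and −1 at each end (ends before starts at a tie):
t=0 start Soloist Mixing → 1
t=3 end Soloist Mixing → 0
t=3 start Sectional Block → 1
t=6 end Sectional Block → 0
t=8 start Rhythm Block → 1
t=12 start Soloist Soundcheck → 2
t=13 start Strings Run-through → 3
t=14 end Rhythm Block → 2
t=18 end Soloist Soundcheck → 1
t=18 end Strings Run-through → 0
Peak is 3, at t=13 (Rhythm Block, Soloist Soundcheck, Strings Run-through).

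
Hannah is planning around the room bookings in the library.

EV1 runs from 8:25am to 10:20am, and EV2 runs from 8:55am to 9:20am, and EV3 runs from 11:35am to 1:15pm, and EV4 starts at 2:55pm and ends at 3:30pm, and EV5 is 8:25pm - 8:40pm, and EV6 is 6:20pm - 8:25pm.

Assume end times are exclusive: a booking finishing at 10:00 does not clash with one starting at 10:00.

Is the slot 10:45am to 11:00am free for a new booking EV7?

Yes — the slot is free

EV1: ends 10:20am at or before EV7 starts 10:45am → clear.
EV2: ends 9:20am at or before EV7 starts 10:45am → clear.
EV3: starts 11:35am at or after EV7 ends 11:00am → clear.
EV4: starts 2:55pm at or after EV7 ends 11:00am → clear.
EV6: starts 6:20pm at or after EV7 ends 11:00am → clear.
EV5: starts 8:25pm at or after EV7 ends 11:00am → clear.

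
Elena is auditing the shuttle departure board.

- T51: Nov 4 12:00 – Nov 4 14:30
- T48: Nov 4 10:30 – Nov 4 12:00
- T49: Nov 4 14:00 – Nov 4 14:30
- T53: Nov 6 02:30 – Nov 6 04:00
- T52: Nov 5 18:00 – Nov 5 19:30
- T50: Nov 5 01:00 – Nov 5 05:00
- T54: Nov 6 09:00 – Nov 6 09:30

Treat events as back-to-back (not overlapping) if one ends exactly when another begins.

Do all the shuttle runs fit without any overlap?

No

Sorted by start: T48, T51, T49, T50, T52, T53, T54.
T51 starts exactly when T48 ends (back-to-back, no overlap) — done with T48.
T49 starts before T51 ends → T51 and T49 overlap.
That's a conflict, so the schedule is not conflict-free.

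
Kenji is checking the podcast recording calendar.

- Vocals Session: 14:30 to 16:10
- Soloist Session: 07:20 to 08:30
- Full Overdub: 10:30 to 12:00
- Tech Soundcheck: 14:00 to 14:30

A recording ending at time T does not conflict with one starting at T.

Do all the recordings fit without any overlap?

Two intervals overlap when each starts before the other ends.
Sorted by start: Soloist Session, Full Overdub, Tech Soundcheck, Vocals Session.
Full Overdub starts after Soloist Session ends; Soloist Session is clear from here.
Tech Soundcheck starts after Full Overdub ends; Full Overdub is clear from here.
Vocals Session starts exactly when Tech Soundcheck ends (back-to-back, no overlap).
Every pair is clear; the schedule has no overlaps.

Yes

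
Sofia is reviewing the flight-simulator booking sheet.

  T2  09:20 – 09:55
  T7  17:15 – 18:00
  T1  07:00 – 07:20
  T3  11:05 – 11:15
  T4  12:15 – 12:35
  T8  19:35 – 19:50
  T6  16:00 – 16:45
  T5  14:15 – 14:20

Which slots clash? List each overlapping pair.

no overlapping pairs

Two intervals overlap when each starts before the other ends.
Sorted by start: T1, T2, T3, T4, T5, T6, T7, T8.
T2 starts after T1 ends, so T1 has no further overlaps.
T3 starts after T2 ends, so T2 has no further overlaps.
T4 starts after T3 ends, so T3 has no further overlaps.
T5 starts after T4 ends, so T4 has no further overlaps.
T6 starts after T5 ends, so T5 has no further overlaps.
T7 starts after T6 ends, so T6 has no further overlaps.
T8 starts after T7 ends.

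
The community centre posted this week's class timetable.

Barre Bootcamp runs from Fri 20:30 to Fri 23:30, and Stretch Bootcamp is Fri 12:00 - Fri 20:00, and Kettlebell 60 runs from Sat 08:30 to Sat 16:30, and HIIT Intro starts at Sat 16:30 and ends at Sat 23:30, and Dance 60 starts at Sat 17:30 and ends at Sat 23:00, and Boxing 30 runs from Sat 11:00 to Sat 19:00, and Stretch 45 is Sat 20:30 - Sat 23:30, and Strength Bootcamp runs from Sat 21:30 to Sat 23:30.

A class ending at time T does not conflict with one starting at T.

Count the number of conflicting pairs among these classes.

9

Two intervals overlap when each starts before the other ends.
Sorted by start: Stretch Bootcamp, Barre Bootcamp, Kettlebell 60, Boxing 30, HIIT Intro, Dance 60, Stretch 45, Strength Bootcamp.
Barre Bootcamp starts after Stretch Bootcamp ends, so Stretch Bootcamp has no further overlaps.
Kettlebell 60 starts after Barre Bootcamp ends, so Barre Bootcamp has no further overlaps.
Boxing 30 starts before Kettlebell 60 ends → Kettlebell 60 and Boxing 30 overlap.
HIIT Intro starts exactly when Kettlebell 60 ends (back-to-back, no overlap), so Kettlebell 60 has no further overlaps.
HIIT Intro starts before Boxing 30 ends → Boxing 30 and HIIT Intro overlap.
Dance 60 starts before Boxing 30 ends → Boxing 30 and Dance 60 overlap.
Stretch 45 starts after Boxing 30 ends, so Boxing 30 has no further overlaps.
Dance 60 starts before HIIT Intro ends → HIIT Intro and Dance 60 overlap.
Stretch 45 starts before HIIT Intro ends → HIIT Intro and Stretch 45 overlap.
Strength Bootcamp starts before HIIT Intro ends → HIIT Intro and Strength Bootcamp overlap.
Stretch 45 starts before Dance 60 ends → Dance 60 and Stretch 45 overlap.
Strength Bootcamp starts before Dance 60 ends → Dance 60 and Strength Bootcamp overlap.
Strength Bootcamp starts before Stretch 45 ends → Stretch 45 and Strength Bootcamp overlap.
Overlapping pairs: Boxing 30 & Dance 60, Boxing 30 & HIIT Intro, Boxing 30 & Kettlebell 60, Dance 60 & HIIT Intro, Dance 60 & Strength Bootcamp, Dance 60 & Stretch 45, HIIT Intro & Strength Bootcamp, HIIT Intro & Stretch 45, Strength Bootcamp & Stretch 45 — 9 in total.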